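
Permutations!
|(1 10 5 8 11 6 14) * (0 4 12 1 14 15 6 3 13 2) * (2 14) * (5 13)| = |(0 4 12 1 10 13 14 2)(3 5 8 11)(6 15)| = 8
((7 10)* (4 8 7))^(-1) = (4 10 7 8)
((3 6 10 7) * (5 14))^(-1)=(3 7 10 6)(5 14)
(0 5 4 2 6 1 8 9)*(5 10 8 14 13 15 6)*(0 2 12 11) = (0 10 8 9 2 5 4 12 11)(1 14 13 15 6) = [10, 14, 5, 3, 12, 4, 1, 7, 9, 2, 8, 0, 11, 15, 13, 6]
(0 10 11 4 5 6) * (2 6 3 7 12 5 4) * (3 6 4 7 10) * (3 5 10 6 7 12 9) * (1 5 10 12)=(12)(0 10 11 2 4 1 5 7 9 3 6)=[10, 5, 4, 6, 1, 7, 0, 9, 8, 3, 11, 2, 12]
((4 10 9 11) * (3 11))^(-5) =(11)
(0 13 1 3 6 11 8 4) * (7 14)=(0 13 1 3 6 11 8 4)(7 14)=[13, 3, 2, 6, 0, 5, 11, 14, 4, 9, 10, 8, 12, 1, 7]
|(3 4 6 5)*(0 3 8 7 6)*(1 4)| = 4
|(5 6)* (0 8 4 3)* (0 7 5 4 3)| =7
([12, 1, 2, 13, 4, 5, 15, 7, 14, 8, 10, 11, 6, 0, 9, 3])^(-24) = [0, 1, 2, 3, 4, 5, 6, 7, 8, 9, 10, 11, 12, 13, 14, 15]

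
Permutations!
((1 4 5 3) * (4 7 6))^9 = (1 4)(3 6)(5 7)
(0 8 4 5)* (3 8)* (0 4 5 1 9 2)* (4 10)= (0 3 8 5 10 4 1 9 2)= [3, 9, 0, 8, 1, 10, 6, 7, 5, 2, 4]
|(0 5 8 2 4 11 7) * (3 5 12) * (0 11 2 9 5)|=|(0 12 3)(2 4)(5 8 9)(7 11)|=6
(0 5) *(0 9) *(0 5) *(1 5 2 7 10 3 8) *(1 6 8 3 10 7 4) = [0, 5, 4, 3, 1, 9, 8, 7, 6, 2, 10] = (10)(1 5 9 2 4)(6 8)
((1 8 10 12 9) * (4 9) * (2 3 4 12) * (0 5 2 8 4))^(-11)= (12)(0 5 2 3)(1 4 9)(8 10)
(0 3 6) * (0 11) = [3, 1, 2, 6, 4, 5, 11, 7, 8, 9, 10, 0] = (0 3 6 11)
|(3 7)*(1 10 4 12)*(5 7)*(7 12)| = |(1 10 4 7 3 5 12)| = 7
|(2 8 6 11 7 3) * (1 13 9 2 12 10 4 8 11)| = |(1 13 9 2 11 7 3 12 10 4 8 6)| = 12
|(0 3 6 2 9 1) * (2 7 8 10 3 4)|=5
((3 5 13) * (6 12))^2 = ((3 5 13)(6 12))^2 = (3 13 5)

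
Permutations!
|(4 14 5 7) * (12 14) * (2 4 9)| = 7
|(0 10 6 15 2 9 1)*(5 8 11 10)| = 10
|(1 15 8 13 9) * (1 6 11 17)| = 8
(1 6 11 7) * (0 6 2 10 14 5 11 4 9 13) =(0 6 4 9 13)(1 2 10 14 5 11 7) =[6, 2, 10, 3, 9, 11, 4, 1, 8, 13, 14, 7, 12, 0, 5]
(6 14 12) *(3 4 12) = [0, 1, 2, 4, 12, 5, 14, 7, 8, 9, 10, 11, 6, 13, 3] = (3 4 12 6 14)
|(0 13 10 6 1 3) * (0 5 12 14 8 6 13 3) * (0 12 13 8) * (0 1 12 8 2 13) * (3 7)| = |(0 7 3 5)(1 8 6 12 14)(2 13 10)| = 60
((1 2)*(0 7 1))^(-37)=(0 2 1 7)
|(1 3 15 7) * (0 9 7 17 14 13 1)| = 6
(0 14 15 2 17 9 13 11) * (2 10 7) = (0 14 15 10 7 2 17 9 13 11) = [14, 1, 17, 3, 4, 5, 6, 2, 8, 13, 7, 0, 12, 11, 15, 10, 16, 9]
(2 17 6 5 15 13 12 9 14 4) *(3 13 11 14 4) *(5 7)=(2 17 6 7 5 15 11 14 3 13 12 9 4)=[0, 1, 17, 13, 2, 15, 7, 5, 8, 4, 10, 14, 9, 12, 3, 11, 16, 6]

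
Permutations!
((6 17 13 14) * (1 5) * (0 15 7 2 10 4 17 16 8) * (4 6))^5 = (0 6 7 8 10 15 16 2)(1 5)(4 17 13 14)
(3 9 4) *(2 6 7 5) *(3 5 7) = [0, 1, 6, 9, 5, 2, 3, 7, 8, 4] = (2 6 3 9 4 5)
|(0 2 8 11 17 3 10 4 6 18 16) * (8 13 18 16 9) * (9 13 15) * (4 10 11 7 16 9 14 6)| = |(0 2 15 14 6 9 8 7 16)(3 11 17)(13 18)| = 18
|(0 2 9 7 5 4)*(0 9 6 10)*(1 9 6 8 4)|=12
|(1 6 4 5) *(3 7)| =4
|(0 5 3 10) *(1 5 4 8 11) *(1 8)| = 6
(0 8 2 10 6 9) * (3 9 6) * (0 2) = (0 8)(2 10 3 9) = [8, 1, 10, 9, 4, 5, 6, 7, 0, 2, 3]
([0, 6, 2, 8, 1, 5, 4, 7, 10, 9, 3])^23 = (1 4 6)(3 10 8)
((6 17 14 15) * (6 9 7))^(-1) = ((6 17 14 15 9 7))^(-1) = (6 7 9 15 14 17)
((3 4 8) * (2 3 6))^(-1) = (2 6 8 4 3)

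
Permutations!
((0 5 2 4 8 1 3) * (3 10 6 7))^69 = ((0 5 2 4 8 1 10 6 7 3))^69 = (0 3 7 6 10 1 8 4 2 5)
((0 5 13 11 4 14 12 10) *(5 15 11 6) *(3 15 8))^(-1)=((0 8 3 15 11 4 14 12 10)(5 13 6))^(-1)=(0 10 12 14 4 11 15 3 8)(5 6 13)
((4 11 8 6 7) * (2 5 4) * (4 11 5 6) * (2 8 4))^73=((2 6 7 8)(4 5 11))^73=(2 6 7 8)(4 5 11)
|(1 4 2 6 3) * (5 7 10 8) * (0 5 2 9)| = 11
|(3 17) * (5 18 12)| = 6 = |(3 17)(5 18 12)|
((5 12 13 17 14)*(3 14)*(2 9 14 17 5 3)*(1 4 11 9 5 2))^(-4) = (1 9 17 11 3 4 14)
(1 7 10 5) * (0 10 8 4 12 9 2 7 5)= (0 10)(1 5)(2 7 8 4 12 9)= [10, 5, 7, 3, 12, 1, 6, 8, 4, 2, 0, 11, 9]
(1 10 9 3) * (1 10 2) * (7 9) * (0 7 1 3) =(0 7 9)(1 2 3 10) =[7, 2, 3, 10, 4, 5, 6, 9, 8, 0, 1]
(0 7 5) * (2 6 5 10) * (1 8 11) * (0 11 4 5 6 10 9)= (0 7 9)(1 8 4 5 11)(2 10)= [7, 8, 10, 3, 5, 11, 6, 9, 4, 0, 2, 1]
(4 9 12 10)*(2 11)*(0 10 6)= [10, 1, 11, 3, 9, 5, 0, 7, 8, 12, 4, 2, 6]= (0 10 4 9 12 6)(2 11)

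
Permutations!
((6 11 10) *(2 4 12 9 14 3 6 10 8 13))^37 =(2 11 14 4 8 3 12 13 6 9)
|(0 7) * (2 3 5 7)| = |(0 2 3 5 7)| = 5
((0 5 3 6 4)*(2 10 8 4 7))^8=(0 4 8 10 2 7 6 3 5)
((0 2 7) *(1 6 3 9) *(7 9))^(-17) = ((0 2 9 1 6 3 7))^(-17) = (0 6 2 3 9 7 1)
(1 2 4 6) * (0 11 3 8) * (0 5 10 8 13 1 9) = (0 11 3 13 1 2 4 6 9)(5 10 8) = [11, 2, 4, 13, 6, 10, 9, 7, 5, 0, 8, 3, 12, 1]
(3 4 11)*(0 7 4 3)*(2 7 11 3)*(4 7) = [11, 1, 4, 2, 3, 5, 6, 7, 8, 9, 10, 0] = (0 11)(2 4 3)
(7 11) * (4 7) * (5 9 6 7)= (4 5 9 6 7 11)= [0, 1, 2, 3, 5, 9, 7, 11, 8, 6, 10, 4]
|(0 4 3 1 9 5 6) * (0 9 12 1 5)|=6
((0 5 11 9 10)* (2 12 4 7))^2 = (0 11 10 5 9)(2 4)(7 12)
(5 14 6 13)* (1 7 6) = [0, 7, 2, 3, 4, 14, 13, 6, 8, 9, 10, 11, 12, 5, 1] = (1 7 6 13 5 14)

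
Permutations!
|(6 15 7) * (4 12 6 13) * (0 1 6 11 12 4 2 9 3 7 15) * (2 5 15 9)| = |(0 1 6)(3 7 13 5 15 9)(11 12)| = 6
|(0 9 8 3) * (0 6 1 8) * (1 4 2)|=6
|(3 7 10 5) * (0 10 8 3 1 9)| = |(0 10 5 1 9)(3 7 8)| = 15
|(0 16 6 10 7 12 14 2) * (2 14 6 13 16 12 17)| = 14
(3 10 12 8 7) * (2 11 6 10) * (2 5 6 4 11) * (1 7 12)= (1 7 3 5 6 10)(4 11)(8 12)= [0, 7, 2, 5, 11, 6, 10, 3, 12, 9, 1, 4, 8]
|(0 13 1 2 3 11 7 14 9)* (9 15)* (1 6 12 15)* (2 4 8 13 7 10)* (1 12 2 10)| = |(0 7 14 12 15 9)(1 4 8 13 6 2 3 11)| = 24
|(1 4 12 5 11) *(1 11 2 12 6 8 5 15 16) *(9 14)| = 18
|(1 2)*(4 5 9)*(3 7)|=|(1 2)(3 7)(4 5 9)|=6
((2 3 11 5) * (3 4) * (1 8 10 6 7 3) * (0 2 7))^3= ((0 2 4 1 8 10 6)(3 11 5 7))^3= (0 1 6 4 10 2 8)(3 7 5 11)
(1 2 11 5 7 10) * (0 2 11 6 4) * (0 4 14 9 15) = [2, 11, 6, 3, 4, 7, 14, 10, 8, 15, 1, 5, 12, 13, 9, 0] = (0 2 6 14 9 15)(1 11 5 7 10)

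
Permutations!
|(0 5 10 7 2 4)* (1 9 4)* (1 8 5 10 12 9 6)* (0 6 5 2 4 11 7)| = 8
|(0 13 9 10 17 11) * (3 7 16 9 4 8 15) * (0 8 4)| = |(0 13)(3 7 16 9 10 17 11 8 15)| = 18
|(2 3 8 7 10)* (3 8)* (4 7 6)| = 6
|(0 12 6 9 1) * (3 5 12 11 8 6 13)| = |(0 11 8 6 9 1)(3 5 12 13)| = 12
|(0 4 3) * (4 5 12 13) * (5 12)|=5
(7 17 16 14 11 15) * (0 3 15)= (0 3 15 7 17 16 14 11)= [3, 1, 2, 15, 4, 5, 6, 17, 8, 9, 10, 0, 12, 13, 11, 7, 14, 16]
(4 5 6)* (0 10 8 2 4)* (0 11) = (0 10 8 2 4 5 6 11) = [10, 1, 4, 3, 5, 6, 11, 7, 2, 9, 8, 0]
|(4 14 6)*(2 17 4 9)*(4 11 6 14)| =5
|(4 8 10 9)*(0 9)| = 5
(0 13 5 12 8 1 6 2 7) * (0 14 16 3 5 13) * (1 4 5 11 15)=(1 6 2 7 14 16 3 11 15)(4 5 12 8)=[0, 6, 7, 11, 5, 12, 2, 14, 4, 9, 10, 15, 8, 13, 16, 1, 3]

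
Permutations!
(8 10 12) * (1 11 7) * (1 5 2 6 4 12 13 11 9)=(1 9)(2 6 4 12 8 10 13 11 7 5)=[0, 9, 6, 3, 12, 2, 4, 5, 10, 1, 13, 7, 8, 11]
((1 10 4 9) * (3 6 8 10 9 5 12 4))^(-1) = ((1 9)(3 6 8 10)(4 5 12))^(-1) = (1 9)(3 10 8 6)(4 12 5)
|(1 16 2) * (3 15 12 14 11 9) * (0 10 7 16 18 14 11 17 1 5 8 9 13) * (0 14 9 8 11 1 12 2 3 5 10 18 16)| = |(0 18 9 5 11 13 14 17 12 1 16 3 15 2 10 7)| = 16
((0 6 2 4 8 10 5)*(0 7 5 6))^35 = (10)(5 7) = ((2 4 8 10 6)(5 7))^35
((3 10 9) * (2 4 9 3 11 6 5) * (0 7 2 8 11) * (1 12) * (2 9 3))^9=(1 12)(2 4 3 10)(5 8 11 6)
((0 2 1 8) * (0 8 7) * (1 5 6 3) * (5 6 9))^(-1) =(0 7 1 3 6 2)(5 9)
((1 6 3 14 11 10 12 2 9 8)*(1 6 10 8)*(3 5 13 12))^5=((1 10 3 14 11 8 6 5 13 12 2 9))^5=(1 8 2 14 13 10 6 9 11 12 3 5)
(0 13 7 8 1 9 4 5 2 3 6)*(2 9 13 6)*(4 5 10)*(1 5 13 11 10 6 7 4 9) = [7, 11, 3, 2, 6, 1, 0, 8, 5, 13, 9, 10, 12, 4] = (0 7 8 5 1 11 10 9 13 4 6)(2 3)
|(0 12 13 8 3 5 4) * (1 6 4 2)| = |(0 12 13 8 3 5 2 1 6 4)| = 10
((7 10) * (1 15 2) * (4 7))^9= ((1 15 2)(4 7 10))^9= (15)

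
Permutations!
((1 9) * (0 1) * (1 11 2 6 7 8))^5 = (0 8 2 9 7 11 1 6)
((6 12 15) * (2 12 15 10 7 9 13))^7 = (2 12 10 7 9 13)(6 15)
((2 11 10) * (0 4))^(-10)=((0 4)(2 11 10))^(-10)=(2 10 11)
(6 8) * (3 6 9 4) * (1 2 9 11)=[0, 2, 9, 6, 3, 5, 8, 7, 11, 4, 10, 1]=(1 2 9 4 3 6 8 11)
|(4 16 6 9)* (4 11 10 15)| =|(4 16 6 9 11 10 15)| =7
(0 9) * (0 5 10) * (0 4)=(0 9 5 10 4)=[9, 1, 2, 3, 0, 10, 6, 7, 8, 5, 4]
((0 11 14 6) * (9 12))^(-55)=(0 11 14 6)(9 12)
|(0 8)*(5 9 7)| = |(0 8)(5 9 7)| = 6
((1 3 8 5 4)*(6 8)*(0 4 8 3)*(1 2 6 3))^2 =(8)(0 2 1 4 6)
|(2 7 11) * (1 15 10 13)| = |(1 15 10 13)(2 7 11)| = 12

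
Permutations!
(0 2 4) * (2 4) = (0 4) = [4, 1, 2, 3, 0]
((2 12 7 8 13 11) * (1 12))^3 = ((1 12 7 8 13 11 2))^3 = (1 8 2 7 11 12 13)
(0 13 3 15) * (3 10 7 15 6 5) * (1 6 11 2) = (0 13 10 7 15)(1 6 5 3 11 2) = [13, 6, 1, 11, 4, 3, 5, 15, 8, 9, 7, 2, 12, 10, 14, 0]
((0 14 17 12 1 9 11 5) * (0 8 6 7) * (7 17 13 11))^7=(0 17 13 1 5 7 6 14 12 11 9 8)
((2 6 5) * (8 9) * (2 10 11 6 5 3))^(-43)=((2 5 10 11 6 3)(8 9))^(-43)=(2 3 6 11 10 5)(8 9)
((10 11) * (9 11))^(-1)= (9 10 11)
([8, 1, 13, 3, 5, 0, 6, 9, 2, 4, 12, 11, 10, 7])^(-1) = [5, 1, 8, 3, 9, 4, 6, 13, 0, 7, 12, 11, 10, 2]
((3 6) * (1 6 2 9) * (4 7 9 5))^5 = ((1 6 3 2 5 4 7 9))^5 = (1 4 3 9 5 6 7 2)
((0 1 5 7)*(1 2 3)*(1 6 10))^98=((0 2 3 6 10 1 5 7))^98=(0 3 10 5)(1 7 2 6)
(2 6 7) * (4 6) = (2 4 6 7) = [0, 1, 4, 3, 6, 5, 7, 2]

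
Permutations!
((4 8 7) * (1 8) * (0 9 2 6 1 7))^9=((0 9 2 6 1 8)(4 7))^9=(0 6)(1 9)(2 8)(4 7)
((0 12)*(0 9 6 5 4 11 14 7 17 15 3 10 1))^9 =((0 12 9 6 5 4 11 14 7 17 15 3 10 1))^9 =(0 17 5 1 7 6 10 14 9 3 11 12 15 4)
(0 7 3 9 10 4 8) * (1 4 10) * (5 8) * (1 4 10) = (0 7 3 9 4 5 8)(1 10) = [7, 10, 2, 9, 5, 8, 6, 3, 0, 4, 1]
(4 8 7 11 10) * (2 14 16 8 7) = (2 14 16 8)(4 7 11 10) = [0, 1, 14, 3, 7, 5, 6, 11, 2, 9, 4, 10, 12, 13, 16, 15, 8]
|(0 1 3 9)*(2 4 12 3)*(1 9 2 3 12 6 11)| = 6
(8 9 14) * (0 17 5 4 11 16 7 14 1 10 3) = (0 17 5 4 11 16 7 14 8 9 1 10 3) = [17, 10, 2, 0, 11, 4, 6, 14, 9, 1, 3, 16, 12, 13, 8, 15, 7, 5]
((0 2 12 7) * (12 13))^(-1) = ((0 2 13 12 7))^(-1) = (0 7 12 13 2)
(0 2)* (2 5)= (0 5 2)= [5, 1, 0, 3, 4, 2]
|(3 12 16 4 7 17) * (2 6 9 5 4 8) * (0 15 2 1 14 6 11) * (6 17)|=140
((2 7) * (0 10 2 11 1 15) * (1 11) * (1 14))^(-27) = (0 10 2 7 14 1 15)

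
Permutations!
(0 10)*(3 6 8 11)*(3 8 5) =(0 10)(3 6 5)(8 11) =[10, 1, 2, 6, 4, 3, 5, 7, 11, 9, 0, 8]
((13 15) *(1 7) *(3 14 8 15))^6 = (3 14 8 15 13)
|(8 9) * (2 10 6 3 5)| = |(2 10 6 3 5)(8 9)| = 10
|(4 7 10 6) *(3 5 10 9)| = |(3 5 10 6 4 7 9)| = 7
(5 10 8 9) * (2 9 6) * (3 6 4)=(2 9 5 10 8 4 3 6)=[0, 1, 9, 6, 3, 10, 2, 7, 4, 5, 8]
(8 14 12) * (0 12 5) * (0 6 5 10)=[12, 1, 2, 3, 4, 6, 5, 7, 14, 9, 0, 11, 8, 13, 10]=(0 12 8 14 10)(5 6)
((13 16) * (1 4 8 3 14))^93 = ((1 4 8 3 14)(13 16))^93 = (1 3 4 14 8)(13 16)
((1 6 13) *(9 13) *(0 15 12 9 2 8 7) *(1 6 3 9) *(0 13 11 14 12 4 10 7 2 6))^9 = ((0 15 4 10 7 13)(1 3 9 11 14 12)(2 8))^9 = (0 10)(1 11)(2 8)(3 14)(4 13)(7 15)(9 12)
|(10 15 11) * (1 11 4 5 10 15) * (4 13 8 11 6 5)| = |(1 6 5 10)(8 11 15 13)| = 4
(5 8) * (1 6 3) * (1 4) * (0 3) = (0 3 4 1 6)(5 8) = [3, 6, 2, 4, 1, 8, 0, 7, 5]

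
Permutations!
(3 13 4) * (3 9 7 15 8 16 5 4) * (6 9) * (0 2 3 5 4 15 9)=(0 2 3 13 5 15 8 16 4 6)(7 9)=[2, 1, 3, 13, 6, 15, 0, 9, 16, 7, 10, 11, 12, 5, 14, 8, 4]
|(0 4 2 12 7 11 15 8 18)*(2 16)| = 10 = |(0 4 16 2 12 7 11 15 8 18)|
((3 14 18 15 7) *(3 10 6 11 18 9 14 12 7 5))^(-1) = (3 5 15 18 11 6 10 7 12)(9 14) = ((3 12 7 10 6 11 18 15 5)(9 14))^(-1)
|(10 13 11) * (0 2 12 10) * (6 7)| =|(0 2 12 10 13 11)(6 7)| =6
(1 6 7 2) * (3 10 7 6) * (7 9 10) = (1 3 7 2)(9 10) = [0, 3, 1, 7, 4, 5, 6, 2, 8, 10, 9]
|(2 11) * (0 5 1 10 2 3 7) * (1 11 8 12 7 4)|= 11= |(0 5 11 3 4 1 10 2 8 12 7)|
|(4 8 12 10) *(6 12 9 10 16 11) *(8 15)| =|(4 15 8 9 10)(6 12 16 11)| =20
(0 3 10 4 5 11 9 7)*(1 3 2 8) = (0 2 8 1 3 10 4 5 11 9 7) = [2, 3, 8, 10, 5, 11, 6, 0, 1, 7, 4, 9]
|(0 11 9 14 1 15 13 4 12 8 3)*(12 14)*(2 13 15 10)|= 6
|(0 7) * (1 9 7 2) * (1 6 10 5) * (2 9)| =15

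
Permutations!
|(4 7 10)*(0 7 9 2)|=6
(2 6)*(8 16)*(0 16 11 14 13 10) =(0 16 8 11 14 13 10)(2 6) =[16, 1, 6, 3, 4, 5, 2, 7, 11, 9, 0, 14, 12, 10, 13, 15, 8]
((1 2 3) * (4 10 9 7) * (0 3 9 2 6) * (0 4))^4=((0 3 1 6 4 10 2 9 7))^4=(0 4 7 6 9 1 2 3 10)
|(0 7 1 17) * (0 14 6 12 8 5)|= 9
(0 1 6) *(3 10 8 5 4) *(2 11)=[1, 6, 11, 10, 3, 4, 0, 7, 5, 9, 8, 2]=(0 1 6)(2 11)(3 10 8 5 4)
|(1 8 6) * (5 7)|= 6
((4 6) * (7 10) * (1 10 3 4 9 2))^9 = (1 10 7 3 4 6 9 2)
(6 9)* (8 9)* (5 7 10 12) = (5 7 10 12)(6 8 9) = [0, 1, 2, 3, 4, 7, 8, 10, 9, 6, 12, 11, 5]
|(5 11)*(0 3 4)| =6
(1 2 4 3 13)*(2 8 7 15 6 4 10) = (1 8 7 15 6 4 3 13)(2 10) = [0, 8, 10, 13, 3, 5, 4, 15, 7, 9, 2, 11, 12, 1, 14, 6]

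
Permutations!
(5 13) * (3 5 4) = (3 5 13 4) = [0, 1, 2, 5, 3, 13, 6, 7, 8, 9, 10, 11, 12, 4]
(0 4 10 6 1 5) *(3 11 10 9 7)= (0 4 9 7 3 11 10 6 1 5)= [4, 5, 2, 11, 9, 0, 1, 3, 8, 7, 6, 10]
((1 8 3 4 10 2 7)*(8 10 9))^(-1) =(1 7 2 10)(3 8 9 4) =((1 10 2 7)(3 4 9 8))^(-1)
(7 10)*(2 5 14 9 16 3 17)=(2 5 14 9 16 3 17)(7 10)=[0, 1, 5, 17, 4, 14, 6, 10, 8, 16, 7, 11, 12, 13, 9, 15, 3, 2]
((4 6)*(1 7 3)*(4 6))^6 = (7) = ((1 7 3))^6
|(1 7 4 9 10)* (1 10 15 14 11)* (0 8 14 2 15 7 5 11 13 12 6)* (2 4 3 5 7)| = 60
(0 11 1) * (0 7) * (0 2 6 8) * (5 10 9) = (0 11 1 7 2 6 8)(5 10 9) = [11, 7, 6, 3, 4, 10, 8, 2, 0, 5, 9, 1]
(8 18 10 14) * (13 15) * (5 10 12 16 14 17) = (5 10 17)(8 18 12 16 14)(13 15) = [0, 1, 2, 3, 4, 10, 6, 7, 18, 9, 17, 11, 16, 15, 8, 13, 14, 5, 12]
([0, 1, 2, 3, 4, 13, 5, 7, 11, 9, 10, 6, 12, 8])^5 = [0, 1, 2, 3, 4, 5, 6, 7, 8, 9, 10, 11, 12, 13]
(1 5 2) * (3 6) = (1 5 2)(3 6) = [0, 5, 1, 6, 4, 2, 3]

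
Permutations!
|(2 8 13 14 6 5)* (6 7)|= 7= |(2 8 13 14 7 6 5)|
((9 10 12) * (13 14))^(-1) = (9 12 10)(13 14)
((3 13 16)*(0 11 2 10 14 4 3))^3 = (0 10 3)(2 4 16)(11 14 13)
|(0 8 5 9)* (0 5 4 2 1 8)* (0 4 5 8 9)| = |(0 4 2 1 9 8 5)| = 7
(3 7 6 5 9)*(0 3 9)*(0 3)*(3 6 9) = (3 7 9)(5 6) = [0, 1, 2, 7, 4, 6, 5, 9, 8, 3]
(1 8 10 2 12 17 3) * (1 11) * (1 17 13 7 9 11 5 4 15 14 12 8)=(2 8 10)(3 5 4 15 14 12 13 7 9 11 17)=[0, 1, 8, 5, 15, 4, 6, 9, 10, 11, 2, 17, 13, 7, 12, 14, 16, 3]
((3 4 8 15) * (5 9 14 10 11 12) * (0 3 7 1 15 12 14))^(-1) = (0 9 5 12 8 4 3)(1 7 15)(10 14 11)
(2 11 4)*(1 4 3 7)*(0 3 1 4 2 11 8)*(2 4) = [3, 4, 8, 7, 11, 5, 6, 2, 0, 9, 10, 1] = (0 3 7 2 8)(1 4 11)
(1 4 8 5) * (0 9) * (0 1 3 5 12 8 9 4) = [4, 0, 2, 5, 9, 3, 6, 7, 12, 1, 10, 11, 8] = (0 4 9 1)(3 5)(8 12)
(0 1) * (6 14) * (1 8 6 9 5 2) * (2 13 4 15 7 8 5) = (0 5 13 4 15 7 8 6 14 9 2 1) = [5, 0, 1, 3, 15, 13, 14, 8, 6, 2, 10, 11, 12, 4, 9, 7]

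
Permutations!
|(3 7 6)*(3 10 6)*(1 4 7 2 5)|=6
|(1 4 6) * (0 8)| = 6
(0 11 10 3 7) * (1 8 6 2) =[11, 8, 1, 7, 4, 5, 2, 0, 6, 9, 3, 10] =(0 11 10 3 7)(1 8 6 2)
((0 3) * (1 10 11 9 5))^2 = ((0 3)(1 10 11 9 5))^2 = (1 11 5 10 9)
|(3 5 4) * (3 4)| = 2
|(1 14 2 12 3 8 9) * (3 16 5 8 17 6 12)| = 11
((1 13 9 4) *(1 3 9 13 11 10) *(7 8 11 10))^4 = (13)(3 9 4)(7 8 11)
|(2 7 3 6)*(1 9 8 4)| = |(1 9 8 4)(2 7 3 6)| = 4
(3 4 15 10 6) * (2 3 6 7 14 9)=(2 3 4 15 10 7 14 9)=[0, 1, 3, 4, 15, 5, 6, 14, 8, 2, 7, 11, 12, 13, 9, 10]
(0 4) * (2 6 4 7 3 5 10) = (0 7 3 5 10 2 6 4) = [7, 1, 6, 5, 0, 10, 4, 3, 8, 9, 2]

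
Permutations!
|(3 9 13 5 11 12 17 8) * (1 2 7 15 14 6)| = 24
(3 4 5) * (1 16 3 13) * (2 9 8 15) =(1 16 3 4 5 13)(2 9 8 15) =[0, 16, 9, 4, 5, 13, 6, 7, 15, 8, 10, 11, 12, 1, 14, 2, 3]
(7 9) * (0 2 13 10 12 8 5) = (0 2 13 10 12 8 5)(7 9) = [2, 1, 13, 3, 4, 0, 6, 9, 5, 7, 12, 11, 8, 10]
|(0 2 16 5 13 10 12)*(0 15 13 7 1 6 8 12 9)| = 13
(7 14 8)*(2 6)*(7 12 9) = [0, 1, 6, 3, 4, 5, 2, 14, 12, 7, 10, 11, 9, 13, 8] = (2 6)(7 14 8 12 9)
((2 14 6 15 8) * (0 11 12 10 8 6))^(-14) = (15)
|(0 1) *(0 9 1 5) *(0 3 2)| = |(0 5 3 2)(1 9)| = 4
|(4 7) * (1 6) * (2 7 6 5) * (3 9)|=6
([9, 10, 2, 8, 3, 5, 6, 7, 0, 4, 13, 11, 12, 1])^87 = (13)(0 4 8 9 3)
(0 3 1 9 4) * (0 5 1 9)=(0 3 9 4 5 1)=[3, 0, 2, 9, 5, 1, 6, 7, 8, 4]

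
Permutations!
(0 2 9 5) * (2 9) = [9, 1, 2, 3, 4, 0, 6, 7, 8, 5] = (0 9 5)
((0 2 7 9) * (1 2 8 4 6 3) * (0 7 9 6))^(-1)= ((0 8 4)(1 2 9 7 6 3))^(-1)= (0 4 8)(1 3 6 7 9 2)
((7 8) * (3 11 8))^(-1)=(3 7 8 11)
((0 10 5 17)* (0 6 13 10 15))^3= ((0 15)(5 17 6 13 10))^3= (0 15)(5 13 17 10 6)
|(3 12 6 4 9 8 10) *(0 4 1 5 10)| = 12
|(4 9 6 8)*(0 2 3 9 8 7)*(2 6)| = 6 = |(0 6 7)(2 3 9)(4 8)|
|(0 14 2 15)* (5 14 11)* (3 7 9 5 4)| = 10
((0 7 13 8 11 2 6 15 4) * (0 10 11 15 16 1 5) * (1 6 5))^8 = ((0 7 13 8 15 4 10 11 2 5)(6 16))^8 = (16)(0 2 10 15 13)(4 8 7 5 11)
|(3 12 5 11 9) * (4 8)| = |(3 12 5 11 9)(4 8)| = 10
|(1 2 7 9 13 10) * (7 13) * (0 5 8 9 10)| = |(0 5 8 9 7 10 1 2 13)| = 9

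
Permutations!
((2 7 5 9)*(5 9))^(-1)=(2 9 7)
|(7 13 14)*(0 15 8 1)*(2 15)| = 15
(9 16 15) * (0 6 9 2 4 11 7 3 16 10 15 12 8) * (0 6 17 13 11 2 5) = (0 17 13 11 7 3 16 12 8 6 9 10 15 5)(2 4) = [17, 1, 4, 16, 2, 0, 9, 3, 6, 10, 15, 7, 8, 11, 14, 5, 12, 13]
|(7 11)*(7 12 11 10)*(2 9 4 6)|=4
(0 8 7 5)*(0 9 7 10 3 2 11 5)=(0 8 10 3 2 11 5 9 7)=[8, 1, 11, 2, 4, 9, 6, 0, 10, 7, 3, 5]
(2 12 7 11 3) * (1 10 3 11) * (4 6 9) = (1 10 3 2 12 7)(4 6 9) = [0, 10, 12, 2, 6, 5, 9, 1, 8, 4, 3, 11, 7]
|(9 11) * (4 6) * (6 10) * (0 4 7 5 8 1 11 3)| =|(0 4 10 6 7 5 8 1 11 9 3)| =11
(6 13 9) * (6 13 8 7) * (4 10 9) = [0, 1, 2, 3, 10, 5, 8, 6, 7, 13, 9, 11, 12, 4] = (4 10 9 13)(6 8 7)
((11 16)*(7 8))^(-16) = ((7 8)(11 16))^(-16) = (16)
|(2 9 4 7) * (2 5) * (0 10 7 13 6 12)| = |(0 10 7 5 2 9 4 13 6 12)| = 10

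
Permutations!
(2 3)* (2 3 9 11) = (2 9 11) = [0, 1, 9, 3, 4, 5, 6, 7, 8, 11, 10, 2]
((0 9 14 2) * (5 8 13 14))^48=(0 2 14 13 8 5 9)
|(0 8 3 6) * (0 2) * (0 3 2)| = |(0 8 2 3 6)| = 5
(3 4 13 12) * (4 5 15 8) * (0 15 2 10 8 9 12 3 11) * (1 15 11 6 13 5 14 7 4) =(0 11)(1 15 9 12 6 13 3 14 7 4 5 2 10 8) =[11, 15, 10, 14, 5, 2, 13, 4, 1, 12, 8, 0, 6, 3, 7, 9]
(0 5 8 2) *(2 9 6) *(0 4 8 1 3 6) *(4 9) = (0 5 1 3 6 2 9)(4 8) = [5, 3, 9, 6, 8, 1, 2, 7, 4, 0]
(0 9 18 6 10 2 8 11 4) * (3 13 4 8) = [9, 1, 3, 13, 0, 5, 10, 7, 11, 18, 2, 8, 12, 4, 14, 15, 16, 17, 6] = (0 9 18 6 10 2 3 13 4)(8 11)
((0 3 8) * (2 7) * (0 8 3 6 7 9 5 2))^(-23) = ((0 6 7)(2 9 5))^(-23) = (0 6 7)(2 9 5)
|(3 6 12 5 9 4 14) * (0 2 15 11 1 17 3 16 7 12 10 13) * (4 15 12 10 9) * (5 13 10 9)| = |(0 2 12 13)(1 17 3 6 5 4 14 16 7 9 15 11)| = 12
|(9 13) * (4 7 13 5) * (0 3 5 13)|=10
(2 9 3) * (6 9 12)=(2 12 6 9 3)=[0, 1, 12, 2, 4, 5, 9, 7, 8, 3, 10, 11, 6]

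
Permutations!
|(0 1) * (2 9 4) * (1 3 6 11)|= 15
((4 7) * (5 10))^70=(10)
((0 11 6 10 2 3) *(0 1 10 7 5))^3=((0 11 6 7 5)(1 10 2 3))^3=(0 7 11 5 6)(1 3 2 10)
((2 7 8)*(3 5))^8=((2 7 8)(3 5))^8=(2 8 7)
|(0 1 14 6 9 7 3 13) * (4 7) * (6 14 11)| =9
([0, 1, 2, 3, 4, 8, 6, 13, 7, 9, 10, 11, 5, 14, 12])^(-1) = [0, 1, 2, 3, 4, 12, 6, 8, 5, 9, 10, 11, 14, 7, 13]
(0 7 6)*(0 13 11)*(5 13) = (0 7 6 5 13 11) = [7, 1, 2, 3, 4, 13, 5, 6, 8, 9, 10, 0, 12, 11]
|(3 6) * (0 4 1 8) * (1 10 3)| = 7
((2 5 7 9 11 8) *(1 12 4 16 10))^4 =(1 10 16 4 12)(2 11 7)(5 8 9)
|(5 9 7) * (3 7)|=|(3 7 5 9)|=4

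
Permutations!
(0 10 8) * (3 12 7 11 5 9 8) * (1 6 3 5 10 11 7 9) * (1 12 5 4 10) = (0 11 1 6 3 5 12 9 8)(4 10) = [11, 6, 2, 5, 10, 12, 3, 7, 0, 8, 4, 1, 9]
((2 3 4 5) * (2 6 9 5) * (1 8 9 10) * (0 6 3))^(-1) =((0 6 10 1 8 9 5 3 4 2))^(-1) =(0 2 4 3 5 9 8 1 10 6)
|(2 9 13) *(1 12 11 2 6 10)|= 8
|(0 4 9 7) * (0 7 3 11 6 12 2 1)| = |(0 4 9 3 11 6 12 2 1)| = 9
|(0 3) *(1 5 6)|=|(0 3)(1 5 6)|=6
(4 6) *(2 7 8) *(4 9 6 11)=[0, 1, 7, 3, 11, 5, 9, 8, 2, 6, 10, 4]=(2 7 8)(4 11)(6 9)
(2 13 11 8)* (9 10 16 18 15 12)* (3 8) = (2 13 11 3 8)(9 10 16 18 15 12) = [0, 1, 13, 8, 4, 5, 6, 7, 2, 10, 16, 3, 9, 11, 14, 12, 18, 17, 15]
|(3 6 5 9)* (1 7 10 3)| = |(1 7 10 3 6 5 9)| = 7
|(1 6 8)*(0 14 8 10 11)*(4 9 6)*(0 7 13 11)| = |(0 14 8 1 4 9 6 10)(7 13 11)| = 24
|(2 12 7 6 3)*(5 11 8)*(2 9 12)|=|(3 9 12 7 6)(5 11 8)|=15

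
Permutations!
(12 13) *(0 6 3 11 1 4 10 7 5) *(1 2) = (0 6 3 11 2 1 4 10 7 5)(12 13) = [6, 4, 1, 11, 10, 0, 3, 5, 8, 9, 7, 2, 13, 12]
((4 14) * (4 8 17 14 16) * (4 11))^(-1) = ((4 16 11)(8 17 14))^(-1) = (4 11 16)(8 14 17)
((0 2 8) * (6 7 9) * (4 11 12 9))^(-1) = ((0 2 8)(4 11 12 9 6 7))^(-1) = (0 8 2)(4 7 6 9 12 11)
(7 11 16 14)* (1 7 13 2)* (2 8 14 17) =(1 7 11 16 17 2)(8 14 13) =[0, 7, 1, 3, 4, 5, 6, 11, 14, 9, 10, 16, 12, 8, 13, 15, 17, 2]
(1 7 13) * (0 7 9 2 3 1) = (0 7 13)(1 9 2 3) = [7, 9, 3, 1, 4, 5, 6, 13, 8, 2, 10, 11, 12, 0]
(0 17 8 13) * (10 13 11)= [17, 1, 2, 3, 4, 5, 6, 7, 11, 9, 13, 10, 12, 0, 14, 15, 16, 8]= (0 17 8 11 10 13)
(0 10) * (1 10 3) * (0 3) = [0, 10, 2, 1, 4, 5, 6, 7, 8, 9, 3] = (1 10 3)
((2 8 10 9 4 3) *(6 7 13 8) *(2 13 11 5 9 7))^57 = (2 6)(3 10 5)(4 8 11)(7 9 13) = ((2 6)(3 13 8 10 7 11 5 9 4))^57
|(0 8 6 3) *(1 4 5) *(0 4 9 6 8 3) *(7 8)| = |(0 3 4 5 1 9 6)(7 8)| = 14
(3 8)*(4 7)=(3 8)(4 7)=[0, 1, 2, 8, 7, 5, 6, 4, 3]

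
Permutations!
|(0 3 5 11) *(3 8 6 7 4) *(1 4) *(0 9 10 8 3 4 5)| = 8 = |(0 3)(1 5 11 9 10 8 6 7)|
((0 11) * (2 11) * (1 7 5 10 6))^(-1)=(0 11 2)(1 6 10 5 7)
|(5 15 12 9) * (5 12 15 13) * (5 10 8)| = 4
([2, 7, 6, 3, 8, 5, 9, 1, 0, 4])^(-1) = (0 8 4 9 6 2)(1 7)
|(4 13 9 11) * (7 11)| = 5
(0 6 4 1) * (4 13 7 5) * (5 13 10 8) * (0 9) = (0 6 10 8 5 4 1 9)(7 13) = [6, 9, 2, 3, 1, 4, 10, 13, 5, 0, 8, 11, 12, 7]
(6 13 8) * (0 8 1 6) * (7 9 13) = [8, 6, 2, 3, 4, 5, 7, 9, 0, 13, 10, 11, 12, 1] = (0 8)(1 6 7 9 13)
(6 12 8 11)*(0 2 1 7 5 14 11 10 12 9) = (0 2 1 7 5 14 11 6 9)(8 10 12) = [2, 7, 1, 3, 4, 14, 9, 5, 10, 0, 12, 6, 8, 13, 11]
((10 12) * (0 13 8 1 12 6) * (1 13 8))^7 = ((0 8 13 1 12 10 6))^7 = (13)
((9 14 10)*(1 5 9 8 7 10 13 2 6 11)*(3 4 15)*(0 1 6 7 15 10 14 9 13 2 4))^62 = (0 3 15 8 10 4 13 5 1)(2 14 7)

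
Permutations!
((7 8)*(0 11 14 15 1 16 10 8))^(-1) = ((0 11 14 15 1 16 10 8 7))^(-1) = (0 7 8 10 16 1 15 14 11)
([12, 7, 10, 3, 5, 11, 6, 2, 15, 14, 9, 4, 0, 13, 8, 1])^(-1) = [12, 15, 7, 3, 11, 4, 6, 1, 14, 10, 2, 5, 0, 13, 9, 8]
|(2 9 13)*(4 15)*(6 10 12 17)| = |(2 9 13)(4 15)(6 10 12 17)| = 12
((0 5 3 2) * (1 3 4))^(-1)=((0 5 4 1 3 2))^(-1)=(0 2 3 1 4 5)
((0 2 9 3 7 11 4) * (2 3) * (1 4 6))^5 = ((0 3 7 11 6 1 4)(2 9))^5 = (0 1 11 3 4 6 7)(2 9)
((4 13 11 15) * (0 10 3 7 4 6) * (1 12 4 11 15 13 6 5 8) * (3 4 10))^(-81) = ((0 3 7 11 13 15 5 8 1 12 10 4 6))^(-81) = (0 10 8 13 3 4 1 15 7 6 12 5 11)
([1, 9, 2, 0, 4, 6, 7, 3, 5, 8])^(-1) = (0 3 7 6 5 8 9 1)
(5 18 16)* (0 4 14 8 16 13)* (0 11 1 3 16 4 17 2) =[17, 3, 0, 16, 14, 18, 6, 7, 4, 9, 10, 1, 12, 11, 8, 15, 5, 2, 13] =(0 17 2)(1 3 16 5 18 13 11)(4 14 8)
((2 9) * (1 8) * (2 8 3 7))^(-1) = ((1 3 7 2 9 8))^(-1) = (1 8 9 2 7 3)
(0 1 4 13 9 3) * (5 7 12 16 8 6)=(0 1 4 13 9 3)(5 7 12 16 8 6)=[1, 4, 2, 0, 13, 7, 5, 12, 6, 3, 10, 11, 16, 9, 14, 15, 8]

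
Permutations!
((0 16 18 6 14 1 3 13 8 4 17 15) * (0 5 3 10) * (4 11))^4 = (0 14 16 1 18 10 6)(3 4)(5 11)(8 15)(13 17) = ((0 16 18 6 14 1 10)(3 13 8 11 4 17 15 5))^4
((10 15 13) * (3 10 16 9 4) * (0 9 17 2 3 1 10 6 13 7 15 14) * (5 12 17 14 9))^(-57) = (0 17 6 14 12 3 16 5 2 13)(1 4 9 10)(7 15)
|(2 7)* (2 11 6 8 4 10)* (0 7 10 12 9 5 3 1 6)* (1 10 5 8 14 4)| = |(0 7 11)(1 6 14 4 12 9 8)(2 5 3 10)| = 84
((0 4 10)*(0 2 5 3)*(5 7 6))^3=(0 2 5 4 7 3 10 6)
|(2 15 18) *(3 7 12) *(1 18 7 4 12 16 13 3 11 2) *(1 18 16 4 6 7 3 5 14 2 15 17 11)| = 14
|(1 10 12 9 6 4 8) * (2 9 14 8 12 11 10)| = 8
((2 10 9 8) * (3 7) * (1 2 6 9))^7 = (1 2 10)(3 7)(6 9 8)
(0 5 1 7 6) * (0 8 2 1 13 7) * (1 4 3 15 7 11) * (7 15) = (15)(0 5 13 11 1)(2 4 3 7 6 8) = [5, 0, 4, 7, 3, 13, 8, 6, 2, 9, 10, 1, 12, 11, 14, 15]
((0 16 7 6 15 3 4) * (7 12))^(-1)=(0 4 3 15 6 7 12 16)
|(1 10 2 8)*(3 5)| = 4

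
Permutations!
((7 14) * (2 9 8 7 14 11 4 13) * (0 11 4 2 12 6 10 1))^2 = (14)(0 2 8 4 12 10)(1 11 9 7 13 6)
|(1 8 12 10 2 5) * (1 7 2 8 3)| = |(1 3)(2 5 7)(8 12 10)| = 6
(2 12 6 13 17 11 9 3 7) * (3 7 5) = (2 12 6 13 17 11 9 7)(3 5) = [0, 1, 12, 5, 4, 3, 13, 2, 8, 7, 10, 9, 6, 17, 14, 15, 16, 11]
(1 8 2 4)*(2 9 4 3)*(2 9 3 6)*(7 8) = (1 7 8 3 9 4)(2 6) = [0, 7, 6, 9, 1, 5, 2, 8, 3, 4]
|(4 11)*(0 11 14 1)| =5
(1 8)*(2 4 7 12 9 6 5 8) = (1 2 4 7 12 9 6 5 8) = [0, 2, 4, 3, 7, 8, 5, 12, 1, 6, 10, 11, 9]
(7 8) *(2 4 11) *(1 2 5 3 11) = [0, 2, 4, 11, 1, 3, 6, 8, 7, 9, 10, 5] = (1 2 4)(3 11 5)(7 8)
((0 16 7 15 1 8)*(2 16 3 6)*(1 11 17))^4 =(0 16 17 3 7 1 6 15 8 2 11)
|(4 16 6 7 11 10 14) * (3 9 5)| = |(3 9 5)(4 16 6 7 11 10 14)| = 21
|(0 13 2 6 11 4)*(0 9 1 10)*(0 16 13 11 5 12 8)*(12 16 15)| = 45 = |(0 11 4 9 1 10 15 12 8)(2 6 5 16 13)|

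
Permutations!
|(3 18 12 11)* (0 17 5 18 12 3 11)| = 6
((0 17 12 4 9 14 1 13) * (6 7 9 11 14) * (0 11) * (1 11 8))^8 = (17)(1 8 13)(6 9 7)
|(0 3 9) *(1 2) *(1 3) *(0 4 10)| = |(0 1 2 3 9 4 10)| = 7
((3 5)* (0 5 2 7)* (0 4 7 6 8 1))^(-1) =((0 5 3 2 6 8 1)(4 7))^(-1) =(0 1 8 6 2 3 5)(4 7)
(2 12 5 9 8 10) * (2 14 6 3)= [0, 1, 12, 2, 4, 9, 3, 7, 10, 8, 14, 11, 5, 13, 6]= (2 12 5 9 8 10 14 6 3)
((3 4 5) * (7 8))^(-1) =(3 5 4)(7 8)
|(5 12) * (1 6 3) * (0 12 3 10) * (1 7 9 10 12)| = 9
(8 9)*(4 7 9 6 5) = [0, 1, 2, 3, 7, 4, 5, 9, 6, 8] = (4 7 9 8 6 5)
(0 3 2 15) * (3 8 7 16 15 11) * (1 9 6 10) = (0 8 7 16 15)(1 9 6 10)(2 11 3) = [8, 9, 11, 2, 4, 5, 10, 16, 7, 6, 1, 3, 12, 13, 14, 0, 15]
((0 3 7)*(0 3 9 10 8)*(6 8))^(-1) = (0 8 6 10 9)(3 7)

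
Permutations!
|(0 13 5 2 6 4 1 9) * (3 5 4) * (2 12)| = |(0 13 4 1 9)(2 6 3 5 12)| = 5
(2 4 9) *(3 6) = [0, 1, 4, 6, 9, 5, 3, 7, 8, 2] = (2 4 9)(3 6)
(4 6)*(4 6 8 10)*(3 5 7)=[0, 1, 2, 5, 8, 7, 6, 3, 10, 9, 4]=(3 5 7)(4 8 10)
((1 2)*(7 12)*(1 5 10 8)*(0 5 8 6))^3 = (0 6 10 5)(7 12)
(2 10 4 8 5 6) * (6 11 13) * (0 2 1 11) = (0 2 10 4 8 5)(1 11 13 6) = [2, 11, 10, 3, 8, 0, 1, 7, 5, 9, 4, 13, 12, 6]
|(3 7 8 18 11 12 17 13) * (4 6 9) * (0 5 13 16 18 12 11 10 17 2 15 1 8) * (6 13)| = |(0 5 6 9 4 13 3 7)(1 8 12 2 15)(10 17 16 18)| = 40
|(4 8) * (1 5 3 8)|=5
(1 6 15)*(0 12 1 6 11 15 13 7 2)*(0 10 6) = (0 12 1 11 15)(2 10 6 13 7) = [12, 11, 10, 3, 4, 5, 13, 2, 8, 9, 6, 15, 1, 7, 14, 0]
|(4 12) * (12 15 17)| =4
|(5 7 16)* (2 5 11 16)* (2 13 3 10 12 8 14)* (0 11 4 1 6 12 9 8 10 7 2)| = 66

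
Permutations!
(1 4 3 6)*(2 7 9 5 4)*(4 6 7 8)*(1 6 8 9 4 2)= (2 9 5 8)(3 7 4)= [0, 1, 9, 7, 3, 8, 6, 4, 2, 5]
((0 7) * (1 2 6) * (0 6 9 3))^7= ((0 7 6 1 2 9 3))^7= (9)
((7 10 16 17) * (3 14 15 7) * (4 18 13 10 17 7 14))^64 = (18)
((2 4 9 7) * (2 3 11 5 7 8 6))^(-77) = ((2 4 9 8 6)(3 11 5 7))^(-77) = (2 8 4 6 9)(3 7 5 11)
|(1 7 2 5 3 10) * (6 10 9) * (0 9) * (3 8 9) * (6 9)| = 14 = |(0 3)(1 7 2 5 8 6 10)|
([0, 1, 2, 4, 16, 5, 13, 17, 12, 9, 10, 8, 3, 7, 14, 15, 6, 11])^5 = (3 7)(4 17)(6 8)(11 16)(12 13)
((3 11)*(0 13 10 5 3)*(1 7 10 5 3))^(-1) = (0 11 3 10 7 1 5 13)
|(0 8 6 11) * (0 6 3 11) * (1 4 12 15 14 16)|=30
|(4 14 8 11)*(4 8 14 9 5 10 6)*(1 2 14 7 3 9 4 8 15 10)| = |(1 2 14 7 3 9 5)(6 8 11 15 10)| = 35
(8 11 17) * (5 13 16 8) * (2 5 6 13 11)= (2 5 11 17 6 13 16 8)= [0, 1, 5, 3, 4, 11, 13, 7, 2, 9, 10, 17, 12, 16, 14, 15, 8, 6]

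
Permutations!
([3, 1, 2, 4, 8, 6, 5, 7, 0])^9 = (0 3 4 8)(5 6)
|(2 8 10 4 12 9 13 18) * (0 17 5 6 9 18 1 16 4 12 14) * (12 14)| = 15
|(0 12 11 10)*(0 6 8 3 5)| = |(0 12 11 10 6 8 3 5)| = 8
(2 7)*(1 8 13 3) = (1 8 13 3)(2 7) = [0, 8, 7, 1, 4, 5, 6, 2, 13, 9, 10, 11, 12, 3]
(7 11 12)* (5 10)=(5 10)(7 11 12)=[0, 1, 2, 3, 4, 10, 6, 11, 8, 9, 5, 12, 7]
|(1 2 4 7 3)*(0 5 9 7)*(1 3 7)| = 6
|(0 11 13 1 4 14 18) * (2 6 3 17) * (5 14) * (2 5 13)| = 9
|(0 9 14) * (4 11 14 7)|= |(0 9 7 4 11 14)|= 6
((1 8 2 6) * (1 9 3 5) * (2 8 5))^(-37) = ((1 5)(2 6 9 3))^(-37) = (1 5)(2 3 9 6)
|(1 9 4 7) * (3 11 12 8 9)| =8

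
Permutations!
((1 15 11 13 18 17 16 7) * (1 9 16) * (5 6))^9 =(1 13)(5 6)(11 17)(15 18)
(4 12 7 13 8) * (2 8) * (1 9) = (1 9)(2 8 4 12 7 13) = [0, 9, 8, 3, 12, 5, 6, 13, 4, 1, 10, 11, 7, 2]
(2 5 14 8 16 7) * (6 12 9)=(2 5 14 8 16 7)(6 12 9)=[0, 1, 5, 3, 4, 14, 12, 2, 16, 6, 10, 11, 9, 13, 8, 15, 7]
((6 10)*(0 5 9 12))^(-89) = (0 12 9 5)(6 10) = ((0 5 9 12)(6 10))^(-89)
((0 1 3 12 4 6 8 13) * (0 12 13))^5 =((0 1 3 13 12 4 6 8))^5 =(0 4 3 8 12 1 6 13)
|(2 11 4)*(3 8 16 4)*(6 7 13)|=|(2 11 3 8 16 4)(6 7 13)|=6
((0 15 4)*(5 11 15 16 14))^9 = (0 14 11 4 16 5 15)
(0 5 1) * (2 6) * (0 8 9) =(0 5 1 8 9)(2 6) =[5, 8, 6, 3, 4, 1, 2, 7, 9, 0]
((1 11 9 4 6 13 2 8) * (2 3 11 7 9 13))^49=(3 11 13)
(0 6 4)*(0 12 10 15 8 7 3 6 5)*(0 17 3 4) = [5, 1, 2, 6, 12, 17, 0, 4, 7, 9, 15, 11, 10, 13, 14, 8, 16, 3] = (0 5 17 3 6)(4 12 10 15 8 7)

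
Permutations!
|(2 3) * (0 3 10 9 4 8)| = 7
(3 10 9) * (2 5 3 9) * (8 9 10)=(2 5 3 8 9 10)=[0, 1, 5, 8, 4, 3, 6, 7, 9, 10, 2]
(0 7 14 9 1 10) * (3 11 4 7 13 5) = (0 13 5 3 11 4 7 14 9 1 10) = [13, 10, 2, 11, 7, 3, 6, 14, 8, 1, 0, 4, 12, 5, 9]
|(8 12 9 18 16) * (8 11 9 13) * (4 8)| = 4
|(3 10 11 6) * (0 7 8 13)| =|(0 7 8 13)(3 10 11 6)| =4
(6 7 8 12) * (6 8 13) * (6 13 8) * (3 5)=[0, 1, 2, 5, 4, 3, 7, 8, 12, 9, 10, 11, 6, 13]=(13)(3 5)(6 7 8 12)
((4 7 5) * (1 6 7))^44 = (1 4 5 7 6)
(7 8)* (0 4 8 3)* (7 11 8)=(0 4 7 3)(8 11)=[4, 1, 2, 0, 7, 5, 6, 3, 11, 9, 10, 8]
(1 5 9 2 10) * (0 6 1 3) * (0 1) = (0 6)(1 5 9 2 10 3) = [6, 5, 10, 1, 4, 9, 0, 7, 8, 2, 3]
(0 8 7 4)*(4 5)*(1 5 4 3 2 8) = (0 1 5 3 2 8 7 4) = [1, 5, 8, 2, 0, 3, 6, 4, 7]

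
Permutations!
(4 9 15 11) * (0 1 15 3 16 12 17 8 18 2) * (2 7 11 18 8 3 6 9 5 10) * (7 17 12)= [1, 15, 0, 16, 5, 10, 9, 11, 8, 6, 2, 4, 12, 13, 14, 18, 7, 3, 17]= (0 1 15 18 17 3 16 7 11 4 5 10 2)(6 9)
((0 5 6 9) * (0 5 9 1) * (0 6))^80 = ((0 9 5)(1 6))^80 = (0 5 9)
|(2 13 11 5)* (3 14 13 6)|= 7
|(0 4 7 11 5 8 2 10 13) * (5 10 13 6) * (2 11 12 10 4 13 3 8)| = 10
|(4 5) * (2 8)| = 2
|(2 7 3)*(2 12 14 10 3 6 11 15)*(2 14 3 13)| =8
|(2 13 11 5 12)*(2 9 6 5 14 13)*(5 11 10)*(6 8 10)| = |(5 12 9 8 10)(6 11 14 13)| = 20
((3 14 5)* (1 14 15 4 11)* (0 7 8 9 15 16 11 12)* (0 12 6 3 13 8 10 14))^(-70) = (0 13 6)(1 5 4)(3 7 8)(9 16 10)(11 14 15)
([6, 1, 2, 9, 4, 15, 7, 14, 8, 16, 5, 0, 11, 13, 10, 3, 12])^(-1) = [11, 1, 2, 15, 4, 10, 0, 6, 8, 3, 14, 12, 16, 13, 7, 5, 9]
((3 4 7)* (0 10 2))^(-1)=((0 10 2)(3 4 7))^(-1)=(0 2 10)(3 7 4)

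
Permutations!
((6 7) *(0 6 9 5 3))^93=(0 9)(3 7)(5 6)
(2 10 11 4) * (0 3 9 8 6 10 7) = (0 3 9 8 6 10 11 4 2 7) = [3, 1, 7, 9, 2, 5, 10, 0, 6, 8, 11, 4]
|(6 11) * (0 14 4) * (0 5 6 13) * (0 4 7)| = |(0 14 7)(4 5 6 11 13)| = 15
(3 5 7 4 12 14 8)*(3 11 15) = (3 5 7 4 12 14 8 11 15) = [0, 1, 2, 5, 12, 7, 6, 4, 11, 9, 10, 15, 14, 13, 8, 3]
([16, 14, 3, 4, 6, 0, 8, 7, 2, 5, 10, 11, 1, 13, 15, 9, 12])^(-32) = (16)(2 6 3 8 4)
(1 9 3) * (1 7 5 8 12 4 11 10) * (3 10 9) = [0, 3, 2, 7, 11, 8, 6, 5, 12, 10, 1, 9, 4] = (1 3 7 5 8 12 4 11 9 10)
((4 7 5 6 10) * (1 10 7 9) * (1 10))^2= (4 10 9)(5 7 6)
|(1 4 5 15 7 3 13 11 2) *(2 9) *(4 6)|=|(1 6 4 5 15 7 3 13 11 9 2)|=11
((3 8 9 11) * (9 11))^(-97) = ((3 8 11))^(-97) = (3 11 8)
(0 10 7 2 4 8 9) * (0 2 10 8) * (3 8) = (0 3 8 9 2 4)(7 10) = [3, 1, 4, 8, 0, 5, 6, 10, 9, 2, 7]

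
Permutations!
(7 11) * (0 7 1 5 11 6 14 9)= (0 7 6 14 9)(1 5 11)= [7, 5, 2, 3, 4, 11, 14, 6, 8, 0, 10, 1, 12, 13, 9]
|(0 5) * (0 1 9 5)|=|(1 9 5)|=3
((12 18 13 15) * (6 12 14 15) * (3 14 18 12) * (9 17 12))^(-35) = ((3 14 15 18 13 6)(9 17 12))^(-35) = (3 14 15 18 13 6)(9 17 12)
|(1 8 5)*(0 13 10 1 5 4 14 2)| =|(0 13 10 1 8 4 14 2)| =8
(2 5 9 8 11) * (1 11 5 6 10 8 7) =(1 11 2 6 10 8 5 9 7) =[0, 11, 6, 3, 4, 9, 10, 1, 5, 7, 8, 2]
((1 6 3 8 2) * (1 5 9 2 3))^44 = ((1 6)(2 5 9)(3 8))^44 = (2 9 5)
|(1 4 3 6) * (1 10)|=|(1 4 3 6 10)|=5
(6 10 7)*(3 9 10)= (3 9 10 7 6)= [0, 1, 2, 9, 4, 5, 3, 6, 8, 10, 7]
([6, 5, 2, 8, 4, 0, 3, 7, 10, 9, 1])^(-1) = (0 5 1 10 8 3 6)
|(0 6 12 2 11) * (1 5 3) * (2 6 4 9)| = |(0 4 9 2 11)(1 5 3)(6 12)| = 30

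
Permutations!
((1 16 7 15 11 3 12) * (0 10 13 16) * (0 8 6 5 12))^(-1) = ((0 10 13 16 7 15 11 3)(1 8 6 5 12))^(-1) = (0 3 11 15 7 16 13 10)(1 12 5 6 8)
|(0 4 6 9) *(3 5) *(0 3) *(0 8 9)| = 12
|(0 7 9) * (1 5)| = 6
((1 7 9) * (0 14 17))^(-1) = ((0 14 17)(1 7 9))^(-1) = (0 17 14)(1 9 7)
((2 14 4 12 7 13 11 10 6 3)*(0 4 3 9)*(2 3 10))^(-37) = (0 14 7 9 2 12 6 11 4 10 13)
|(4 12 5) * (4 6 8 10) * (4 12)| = |(5 6 8 10 12)| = 5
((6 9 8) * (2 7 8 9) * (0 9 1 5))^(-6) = ((0 9 1 5)(2 7 8 6))^(-6) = (0 1)(2 8)(5 9)(6 7)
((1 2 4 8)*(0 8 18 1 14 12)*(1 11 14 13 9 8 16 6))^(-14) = (0 18 6 14 2)(1 12 4 16 11)(8 13 9)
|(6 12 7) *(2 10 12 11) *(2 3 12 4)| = 15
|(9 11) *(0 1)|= 2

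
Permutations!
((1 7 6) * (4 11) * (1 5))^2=((1 7 6 5)(4 11))^2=(11)(1 6)(5 7)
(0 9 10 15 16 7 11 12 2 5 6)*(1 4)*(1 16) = (0 9 10 15 1 4 16 7 11 12 2 5 6) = [9, 4, 5, 3, 16, 6, 0, 11, 8, 10, 15, 12, 2, 13, 14, 1, 7]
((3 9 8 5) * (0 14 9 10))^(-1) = ((0 14 9 8 5 3 10))^(-1) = (0 10 3 5 8 9 14)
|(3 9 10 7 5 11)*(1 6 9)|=|(1 6 9 10 7 5 11 3)|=8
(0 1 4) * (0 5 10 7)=[1, 4, 2, 3, 5, 10, 6, 0, 8, 9, 7]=(0 1 4 5 10 7)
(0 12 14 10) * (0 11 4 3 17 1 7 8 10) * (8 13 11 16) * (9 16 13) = (0 12 14)(1 7 9 16 8 10 13 11 4 3 17) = [12, 7, 2, 17, 3, 5, 6, 9, 10, 16, 13, 4, 14, 11, 0, 15, 8, 1]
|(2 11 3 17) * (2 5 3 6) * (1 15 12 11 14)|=21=|(1 15 12 11 6 2 14)(3 17 5)|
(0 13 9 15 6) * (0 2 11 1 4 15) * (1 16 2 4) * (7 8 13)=[7, 1, 11, 3, 15, 5, 4, 8, 13, 0, 10, 16, 12, 9, 14, 6, 2]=(0 7 8 13 9)(2 11 16)(4 15 6)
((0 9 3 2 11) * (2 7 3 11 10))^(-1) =(0 11 9)(2 10)(3 7)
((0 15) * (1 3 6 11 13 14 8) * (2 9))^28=(15)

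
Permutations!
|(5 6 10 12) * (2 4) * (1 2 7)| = |(1 2 4 7)(5 6 10 12)| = 4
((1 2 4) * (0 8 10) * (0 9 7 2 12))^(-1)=(0 12 1 4 2 7 9 10 8)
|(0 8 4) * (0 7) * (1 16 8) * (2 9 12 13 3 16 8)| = 30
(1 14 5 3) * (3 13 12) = (1 14 5 13 12 3) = [0, 14, 2, 1, 4, 13, 6, 7, 8, 9, 10, 11, 3, 12, 5]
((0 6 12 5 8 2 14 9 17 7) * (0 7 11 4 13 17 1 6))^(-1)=(1 9 14 2 8 5 12 6)(4 11 17 13)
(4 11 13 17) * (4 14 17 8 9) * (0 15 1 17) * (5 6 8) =[15, 17, 2, 3, 11, 6, 8, 7, 9, 4, 10, 13, 12, 5, 0, 1, 16, 14] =(0 15 1 17 14)(4 11 13 5 6 8 9)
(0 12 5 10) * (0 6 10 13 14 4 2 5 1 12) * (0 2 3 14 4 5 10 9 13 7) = (0 2 10 6 9 13 4 3 14 5 7)(1 12) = [2, 12, 10, 14, 3, 7, 9, 0, 8, 13, 6, 11, 1, 4, 5]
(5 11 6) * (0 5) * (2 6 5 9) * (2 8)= (0 9 8 2 6)(5 11)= [9, 1, 6, 3, 4, 11, 0, 7, 2, 8, 10, 5]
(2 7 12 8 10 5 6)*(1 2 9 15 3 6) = [0, 2, 7, 6, 4, 1, 9, 12, 10, 15, 5, 11, 8, 13, 14, 3] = (1 2 7 12 8 10 5)(3 6 9 15)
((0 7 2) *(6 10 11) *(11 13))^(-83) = (0 7 2)(6 10 13 11)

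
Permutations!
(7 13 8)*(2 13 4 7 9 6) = (2 13 8 9 6)(4 7) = [0, 1, 13, 3, 7, 5, 2, 4, 9, 6, 10, 11, 12, 8]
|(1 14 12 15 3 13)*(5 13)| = |(1 14 12 15 3 5 13)| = 7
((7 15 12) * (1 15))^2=(1 12)(7 15)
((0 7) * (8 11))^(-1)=(0 7)(8 11)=((0 7)(8 11))^(-1)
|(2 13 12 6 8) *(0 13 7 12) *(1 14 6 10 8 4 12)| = 18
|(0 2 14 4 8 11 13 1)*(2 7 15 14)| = 9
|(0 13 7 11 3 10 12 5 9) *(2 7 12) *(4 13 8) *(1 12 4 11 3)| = |(0 8 11 1 12 5 9)(2 7 3 10)(4 13)| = 28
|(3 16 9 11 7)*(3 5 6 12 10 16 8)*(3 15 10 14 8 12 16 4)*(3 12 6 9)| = 12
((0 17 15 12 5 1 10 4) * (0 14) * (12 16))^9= ((0 17 15 16 12 5 1 10 4 14))^9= (0 14 4 10 1 5 12 16 15 17)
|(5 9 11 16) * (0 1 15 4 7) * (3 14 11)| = |(0 1 15 4 7)(3 14 11 16 5 9)| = 30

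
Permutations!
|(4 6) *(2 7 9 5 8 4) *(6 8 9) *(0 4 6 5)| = |(0 4 8 6 2 7 5 9)| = 8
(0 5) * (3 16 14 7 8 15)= (0 5)(3 16 14 7 8 15)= [5, 1, 2, 16, 4, 0, 6, 8, 15, 9, 10, 11, 12, 13, 7, 3, 14]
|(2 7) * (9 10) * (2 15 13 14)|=10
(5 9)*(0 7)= (0 7)(5 9)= [7, 1, 2, 3, 4, 9, 6, 0, 8, 5]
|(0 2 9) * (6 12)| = 6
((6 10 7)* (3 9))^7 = (3 9)(6 10 7)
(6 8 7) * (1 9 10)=(1 9 10)(6 8 7)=[0, 9, 2, 3, 4, 5, 8, 6, 7, 10, 1]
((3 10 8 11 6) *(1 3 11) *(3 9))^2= ((1 9 3 10 8)(6 11))^2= (11)(1 3 8 9 10)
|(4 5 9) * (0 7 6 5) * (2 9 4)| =10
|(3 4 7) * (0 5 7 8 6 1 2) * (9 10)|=18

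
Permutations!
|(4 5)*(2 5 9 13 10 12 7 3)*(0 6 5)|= |(0 6 5 4 9 13 10 12 7 3 2)|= 11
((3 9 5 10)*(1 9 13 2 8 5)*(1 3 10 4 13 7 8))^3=((1 9 3 7 8 5 4 13 2))^3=(1 7 4)(2 3 5)(8 13 9)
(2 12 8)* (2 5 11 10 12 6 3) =[0, 1, 6, 2, 4, 11, 3, 7, 5, 9, 12, 10, 8] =(2 6 3)(5 11 10 12 8)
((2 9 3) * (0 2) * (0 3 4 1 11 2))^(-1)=((1 11 2 9 4))^(-1)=(1 4 9 2 11)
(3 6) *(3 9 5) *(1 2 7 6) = (1 2 7 6 9 5 3) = [0, 2, 7, 1, 4, 3, 9, 6, 8, 5]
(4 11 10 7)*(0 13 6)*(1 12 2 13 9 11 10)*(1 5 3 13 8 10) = [9, 12, 8, 13, 1, 3, 0, 4, 10, 11, 7, 5, 2, 6] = (0 9 11 5 3 13 6)(1 12 2 8 10 7 4)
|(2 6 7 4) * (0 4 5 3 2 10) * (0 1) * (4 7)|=|(0 7 5 3 2 6 4 10 1)|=9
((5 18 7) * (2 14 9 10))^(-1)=((2 14 9 10)(5 18 7))^(-1)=(2 10 9 14)(5 7 18)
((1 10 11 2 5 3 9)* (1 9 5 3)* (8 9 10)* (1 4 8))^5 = (2 9 5 11 8 3 10 4)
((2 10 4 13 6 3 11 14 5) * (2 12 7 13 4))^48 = ((2 10)(3 11 14 5 12 7 13 6))^48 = (14)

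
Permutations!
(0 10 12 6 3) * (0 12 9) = [10, 1, 2, 12, 4, 5, 3, 7, 8, 0, 9, 11, 6] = (0 10 9)(3 12 6)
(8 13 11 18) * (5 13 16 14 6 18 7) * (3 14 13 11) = (3 14 6 18 8 16 13)(5 11 7) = [0, 1, 2, 14, 4, 11, 18, 5, 16, 9, 10, 7, 12, 3, 6, 15, 13, 17, 8]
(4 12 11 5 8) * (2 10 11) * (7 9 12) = (2 10 11 5 8 4 7 9 12) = [0, 1, 10, 3, 7, 8, 6, 9, 4, 12, 11, 5, 2]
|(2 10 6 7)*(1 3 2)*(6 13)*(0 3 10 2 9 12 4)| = |(0 3 9 12 4)(1 10 13 6 7)| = 5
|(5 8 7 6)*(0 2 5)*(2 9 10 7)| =|(0 9 10 7 6)(2 5 8)| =15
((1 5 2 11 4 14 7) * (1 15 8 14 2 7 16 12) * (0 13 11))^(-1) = (0 2 4 11 13)(1 12 16 14 8 15 7 5)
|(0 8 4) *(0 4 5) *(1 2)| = 6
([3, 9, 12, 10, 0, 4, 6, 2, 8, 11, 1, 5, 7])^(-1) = [4, 10, 7, 0, 5, 11, 6, 12, 8, 1, 3, 9, 2]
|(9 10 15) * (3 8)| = 6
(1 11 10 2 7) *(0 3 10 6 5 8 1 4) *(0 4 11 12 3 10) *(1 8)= (0 10 2 7 11 6 5 1 12 3)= [10, 12, 7, 0, 4, 1, 5, 11, 8, 9, 2, 6, 3]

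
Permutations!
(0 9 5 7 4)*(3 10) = (0 9 5 7 4)(3 10) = [9, 1, 2, 10, 0, 7, 6, 4, 8, 5, 3]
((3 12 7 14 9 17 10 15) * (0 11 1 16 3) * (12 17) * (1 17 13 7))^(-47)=((0 11 17 10 15)(1 16 3 13 7 14 9 12))^(-47)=(0 10 11 15 17)(1 16 3 13 7 14 9 12)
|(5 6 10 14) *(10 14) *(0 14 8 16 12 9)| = 8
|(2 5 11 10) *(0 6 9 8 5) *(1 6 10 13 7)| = |(0 10 2)(1 6 9 8 5 11 13 7)| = 24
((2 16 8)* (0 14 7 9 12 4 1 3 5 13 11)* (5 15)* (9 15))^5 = (0 13 15 14 11 5 7)(2 8 16)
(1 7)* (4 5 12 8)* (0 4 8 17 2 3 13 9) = (0 4 5 12 17 2 3 13 9)(1 7) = [4, 7, 3, 13, 5, 12, 6, 1, 8, 0, 10, 11, 17, 9, 14, 15, 16, 2]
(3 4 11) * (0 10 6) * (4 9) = (0 10 6)(3 9 4 11) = [10, 1, 2, 9, 11, 5, 0, 7, 8, 4, 6, 3]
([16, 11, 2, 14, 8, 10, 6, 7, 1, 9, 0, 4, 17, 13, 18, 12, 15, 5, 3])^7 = [0, 8, 2, 14, 11, 5, 6, 7, 4, 9, 10, 1, 12, 13, 18, 15, 16, 17, 3]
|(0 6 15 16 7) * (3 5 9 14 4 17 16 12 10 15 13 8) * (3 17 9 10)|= |(0 6 13 8 17 16 7)(3 5 10 15 12)(4 9 14)|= 105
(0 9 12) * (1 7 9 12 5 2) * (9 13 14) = (0 12)(1 7 13 14 9 5 2) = [12, 7, 1, 3, 4, 2, 6, 13, 8, 5, 10, 11, 0, 14, 9]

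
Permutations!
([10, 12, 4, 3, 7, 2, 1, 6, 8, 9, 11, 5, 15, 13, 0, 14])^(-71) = (0 10 11 5 2 4 7 6 1 12 15 14)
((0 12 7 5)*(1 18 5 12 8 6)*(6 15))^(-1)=(0 5 18 1 6 15 8)(7 12)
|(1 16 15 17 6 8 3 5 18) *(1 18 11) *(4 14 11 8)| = |(18)(1 16 15 17 6 4 14 11)(3 5 8)| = 24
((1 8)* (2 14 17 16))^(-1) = (1 8)(2 16 17 14)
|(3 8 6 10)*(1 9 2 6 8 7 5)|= |(1 9 2 6 10 3 7 5)|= 8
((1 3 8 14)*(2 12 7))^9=((1 3 8 14)(2 12 7))^9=(1 3 8 14)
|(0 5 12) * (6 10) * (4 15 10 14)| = |(0 5 12)(4 15 10 6 14)| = 15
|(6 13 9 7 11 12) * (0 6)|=|(0 6 13 9 7 11 12)|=7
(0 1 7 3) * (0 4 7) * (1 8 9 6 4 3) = (0 8 9 6 4 7 1) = [8, 0, 2, 3, 7, 5, 4, 1, 9, 6]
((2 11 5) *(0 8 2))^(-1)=((0 8 2 11 5))^(-1)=(0 5 11 2 8)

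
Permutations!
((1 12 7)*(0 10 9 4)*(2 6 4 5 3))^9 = ((0 10 9 5 3 2 6 4)(1 12 7))^9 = (12)(0 10 9 5 3 2 6 4)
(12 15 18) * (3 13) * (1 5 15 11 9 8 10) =[0, 5, 2, 13, 4, 15, 6, 7, 10, 8, 1, 9, 11, 3, 14, 18, 16, 17, 12] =(1 5 15 18 12 11 9 8 10)(3 13)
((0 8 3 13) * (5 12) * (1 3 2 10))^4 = ((0 8 2 10 1 3 13)(5 12))^4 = (0 1 8 3 2 13 10)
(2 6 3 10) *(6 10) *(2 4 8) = (2 10 4 8)(3 6) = [0, 1, 10, 6, 8, 5, 3, 7, 2, 9, 4]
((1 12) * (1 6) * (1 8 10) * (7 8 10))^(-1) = (1 10 6 12)(7 8)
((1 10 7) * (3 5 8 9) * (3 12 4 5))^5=((1 10 7)(4 5 8 9 12))^5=(12)(1 7 10)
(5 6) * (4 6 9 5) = (4 6)(5 9) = [0, 1, 2, 3, 6, 9, 4, 7, 8, 5]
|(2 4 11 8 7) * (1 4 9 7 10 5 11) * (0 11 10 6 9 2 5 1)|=10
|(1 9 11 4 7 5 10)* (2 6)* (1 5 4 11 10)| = 4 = |(11)(1 9 10 5)(2 6)(4 7)|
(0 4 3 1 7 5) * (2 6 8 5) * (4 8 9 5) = (0 8 4 3 1 7 2 6 9 5) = [8, 7, 6, 1, 3, 0, 9, 2, 4, 5]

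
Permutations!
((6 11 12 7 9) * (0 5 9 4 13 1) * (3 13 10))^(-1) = (0 1 13 3 10 4 7 12 11 6 9 5)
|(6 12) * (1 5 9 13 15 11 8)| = 14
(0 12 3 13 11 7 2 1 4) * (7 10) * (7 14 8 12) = (0 7 2 1 4)(3 13 11 10 14 8 12) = [7, 4, 1, 13, 0, 5, 6, 2, 12, 9, 14, 10, 3, 11, 8]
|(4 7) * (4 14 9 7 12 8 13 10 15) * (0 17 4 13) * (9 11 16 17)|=|(0 9 7 14 11 16 17 4 12 8)(10 15 13)|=30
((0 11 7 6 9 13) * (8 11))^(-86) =(0 9 7 8 13 6 11)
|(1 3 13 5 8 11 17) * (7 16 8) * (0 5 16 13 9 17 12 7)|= |(0 5)(1 3 9 17)(7 13 16 8 11 12)|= 12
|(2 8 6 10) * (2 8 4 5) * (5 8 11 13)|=8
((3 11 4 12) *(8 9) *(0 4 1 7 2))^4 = (0 11)(1 4)(2 3)(7 12)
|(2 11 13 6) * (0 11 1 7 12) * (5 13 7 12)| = |(0 11 7 5 13 6 2 1 12)| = 9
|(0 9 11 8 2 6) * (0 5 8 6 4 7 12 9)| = 9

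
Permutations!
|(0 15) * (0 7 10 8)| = 5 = |(0 15 7 10 8)|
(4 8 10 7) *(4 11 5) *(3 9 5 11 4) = (11)(3 9 5)(4 8 10 7) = [0, 1, 2, 9, 8, 3, 6, 4, 10, 5, 7, 11]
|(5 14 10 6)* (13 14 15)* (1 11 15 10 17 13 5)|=6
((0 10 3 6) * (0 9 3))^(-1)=(0 10)(3 9 6)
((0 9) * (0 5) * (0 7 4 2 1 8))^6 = ((0 9 5 7 4 2 1 8))^6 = (0 1 4 5)(2 7 9 8)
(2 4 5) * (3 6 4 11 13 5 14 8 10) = (2 11 13 5)(3 6 4 14 8 10) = [0, 1, 11, 6, 14, 2, 4, 7, 10, 9, 3, 13, 12, 5, 8]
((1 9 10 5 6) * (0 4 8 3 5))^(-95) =((0 4 8 3 5 6 1 9 10))^(-95) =(0 5 10 3 9 8 1 4 6)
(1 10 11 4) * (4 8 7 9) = (1 10 11 8 7 9 4) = [0, 10, 2, 3, 1, 5, 6, 9, 7, 4, 11, 8]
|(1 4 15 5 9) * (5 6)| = 6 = |(1 4 15 6 5 9)|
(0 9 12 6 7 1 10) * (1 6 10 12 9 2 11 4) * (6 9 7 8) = [2, 12, 11, 3, 1, 5, 8, 9, 6, 7, 0, 4, 10] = (0 2 11 4 1 12 10)(6 8)(7 9)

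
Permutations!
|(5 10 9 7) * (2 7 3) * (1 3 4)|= 8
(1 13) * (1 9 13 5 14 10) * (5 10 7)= (1 10)(5 14 7)(9 13)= [0, 10, 2, 3, 4, 14, 6, 5, 8, 13, 1, 11, 12, 9, 7]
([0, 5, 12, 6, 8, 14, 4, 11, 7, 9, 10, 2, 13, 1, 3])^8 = (1 11 6)(2 4 5)(3 13 7)(8 14 12)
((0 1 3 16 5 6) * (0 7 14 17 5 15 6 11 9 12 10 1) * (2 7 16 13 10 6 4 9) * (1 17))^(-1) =(1 14 7 2 11 5 17 10 13 3)(4 15 16 6 12 9)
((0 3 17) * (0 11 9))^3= (0 11 3 9 17)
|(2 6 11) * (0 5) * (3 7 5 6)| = 7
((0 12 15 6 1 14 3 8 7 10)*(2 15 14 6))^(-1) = (0 10 7 8 3 14 12)(1 6)(2 15)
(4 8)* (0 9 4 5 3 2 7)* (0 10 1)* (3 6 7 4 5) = (0 9 5 6 7 10 1)(2 4 8 3) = [9, 0, 4, 2, 8, 6, 7, 10, 3, 5, 1]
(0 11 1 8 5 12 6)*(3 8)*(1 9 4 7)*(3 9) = [11, 9, 2, 8, 7, 12, 0, 1, 5, 4, 10, 3, 6] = (0 11 3 8 5 12 6)(1 9 4 7)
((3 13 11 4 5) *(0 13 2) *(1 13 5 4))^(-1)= ((0 5 3 2)(1 13 11))^(-1)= (0 2 3 5)(1 11 13)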